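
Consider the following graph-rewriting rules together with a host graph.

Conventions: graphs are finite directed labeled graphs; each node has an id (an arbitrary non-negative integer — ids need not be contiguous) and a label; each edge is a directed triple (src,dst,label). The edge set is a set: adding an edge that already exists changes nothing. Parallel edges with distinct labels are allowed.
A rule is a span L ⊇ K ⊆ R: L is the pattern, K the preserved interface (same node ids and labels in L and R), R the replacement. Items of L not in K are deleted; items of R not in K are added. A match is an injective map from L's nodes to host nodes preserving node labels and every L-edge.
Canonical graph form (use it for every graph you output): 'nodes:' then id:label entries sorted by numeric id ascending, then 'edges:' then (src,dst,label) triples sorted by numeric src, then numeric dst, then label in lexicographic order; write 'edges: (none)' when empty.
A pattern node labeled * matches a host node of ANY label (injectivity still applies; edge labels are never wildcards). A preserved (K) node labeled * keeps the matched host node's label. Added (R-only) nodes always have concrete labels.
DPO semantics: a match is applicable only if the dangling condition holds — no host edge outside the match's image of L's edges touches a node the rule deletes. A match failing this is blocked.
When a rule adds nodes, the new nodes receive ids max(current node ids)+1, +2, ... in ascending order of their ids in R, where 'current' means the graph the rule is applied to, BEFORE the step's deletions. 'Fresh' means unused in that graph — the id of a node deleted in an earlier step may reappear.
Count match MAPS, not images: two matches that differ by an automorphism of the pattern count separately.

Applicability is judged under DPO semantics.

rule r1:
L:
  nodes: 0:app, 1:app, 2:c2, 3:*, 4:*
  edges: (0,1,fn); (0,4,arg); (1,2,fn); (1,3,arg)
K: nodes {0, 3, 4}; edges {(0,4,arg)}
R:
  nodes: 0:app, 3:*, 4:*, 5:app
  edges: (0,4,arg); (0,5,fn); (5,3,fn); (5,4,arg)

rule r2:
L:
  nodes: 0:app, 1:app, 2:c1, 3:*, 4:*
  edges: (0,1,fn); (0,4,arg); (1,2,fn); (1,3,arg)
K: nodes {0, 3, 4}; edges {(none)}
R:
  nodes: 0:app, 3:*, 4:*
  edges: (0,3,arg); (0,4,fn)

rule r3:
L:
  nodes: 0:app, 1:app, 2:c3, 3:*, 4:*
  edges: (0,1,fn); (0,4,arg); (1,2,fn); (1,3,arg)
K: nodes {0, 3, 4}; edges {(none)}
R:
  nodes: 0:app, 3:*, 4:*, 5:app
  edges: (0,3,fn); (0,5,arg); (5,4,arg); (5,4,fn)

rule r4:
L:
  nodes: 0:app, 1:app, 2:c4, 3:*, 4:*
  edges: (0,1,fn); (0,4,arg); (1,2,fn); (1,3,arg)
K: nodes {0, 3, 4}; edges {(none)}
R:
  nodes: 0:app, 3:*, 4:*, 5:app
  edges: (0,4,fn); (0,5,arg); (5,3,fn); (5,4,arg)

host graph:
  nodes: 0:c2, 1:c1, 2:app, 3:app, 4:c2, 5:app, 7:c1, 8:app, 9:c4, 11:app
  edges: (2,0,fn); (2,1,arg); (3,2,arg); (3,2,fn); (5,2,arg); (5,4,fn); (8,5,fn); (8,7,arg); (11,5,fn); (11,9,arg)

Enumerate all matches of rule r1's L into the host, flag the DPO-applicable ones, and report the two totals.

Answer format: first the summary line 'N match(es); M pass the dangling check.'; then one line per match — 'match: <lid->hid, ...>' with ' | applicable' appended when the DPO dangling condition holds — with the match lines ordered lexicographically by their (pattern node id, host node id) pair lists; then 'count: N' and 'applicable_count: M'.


2 match(es); 0 pass the dangling check.
match: 0->8, 1->5, 2->4, 3->2, 4->7
match: 0->11, 1->5, 2->4, 3->2, 4->9
count: 2
applicable_count: 0


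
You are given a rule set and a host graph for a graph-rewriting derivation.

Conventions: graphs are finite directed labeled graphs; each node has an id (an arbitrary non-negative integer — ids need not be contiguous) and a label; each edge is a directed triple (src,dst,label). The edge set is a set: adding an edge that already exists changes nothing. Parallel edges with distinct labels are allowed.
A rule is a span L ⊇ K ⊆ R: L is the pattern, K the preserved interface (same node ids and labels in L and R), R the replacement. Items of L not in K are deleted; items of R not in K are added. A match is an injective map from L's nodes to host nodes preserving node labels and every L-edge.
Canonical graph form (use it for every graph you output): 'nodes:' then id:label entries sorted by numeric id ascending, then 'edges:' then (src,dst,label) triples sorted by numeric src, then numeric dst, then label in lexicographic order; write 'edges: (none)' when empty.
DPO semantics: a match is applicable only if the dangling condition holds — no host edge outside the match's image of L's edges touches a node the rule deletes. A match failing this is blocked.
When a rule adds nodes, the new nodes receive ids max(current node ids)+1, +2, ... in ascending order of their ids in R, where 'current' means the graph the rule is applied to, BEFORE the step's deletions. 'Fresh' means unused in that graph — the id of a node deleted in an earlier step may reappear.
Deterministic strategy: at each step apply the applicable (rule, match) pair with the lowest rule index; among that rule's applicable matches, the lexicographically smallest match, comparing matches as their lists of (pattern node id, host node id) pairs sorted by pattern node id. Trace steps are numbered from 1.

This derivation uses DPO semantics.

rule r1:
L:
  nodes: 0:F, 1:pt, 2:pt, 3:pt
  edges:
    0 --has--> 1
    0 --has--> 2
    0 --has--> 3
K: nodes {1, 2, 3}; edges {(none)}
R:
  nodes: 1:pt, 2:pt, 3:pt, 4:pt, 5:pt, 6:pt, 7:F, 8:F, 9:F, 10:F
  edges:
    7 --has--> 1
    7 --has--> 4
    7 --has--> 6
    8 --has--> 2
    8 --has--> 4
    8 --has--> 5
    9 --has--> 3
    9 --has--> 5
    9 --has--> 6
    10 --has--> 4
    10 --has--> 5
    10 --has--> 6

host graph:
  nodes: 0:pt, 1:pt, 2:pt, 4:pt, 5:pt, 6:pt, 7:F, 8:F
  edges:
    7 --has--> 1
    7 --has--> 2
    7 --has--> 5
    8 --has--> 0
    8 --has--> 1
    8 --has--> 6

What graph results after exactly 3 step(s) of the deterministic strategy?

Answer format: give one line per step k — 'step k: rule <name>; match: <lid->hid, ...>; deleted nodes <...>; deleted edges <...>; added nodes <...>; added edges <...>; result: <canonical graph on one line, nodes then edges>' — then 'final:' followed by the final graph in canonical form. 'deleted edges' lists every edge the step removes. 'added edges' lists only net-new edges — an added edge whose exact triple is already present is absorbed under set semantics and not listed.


step 1: rule r1; match: 0->7, 1->1, 2->2, 3->5; deleted nodes 7; deleted edges (7,1,has); (7,2,has); (7,5,has); added nodes 9, 10, 11, 12, 13, 14, 15; added edges (12,1,has); (12,9,has); (12,11,has); (13,2,has); (13,9,has); (13,10,has); (14,5,has); (14,10,has); (14,11,has); (15,9,has); (15,10,has); (15,11,has); result: nodes: 0:pt, 1:pt, 2:pt, 4:pt, 5:pt, 6:pt, 8:F, 9:pt, 10:pt, 11:pt, 12:F, 13:F, 14:F, 15:F edges: (8,0,has); (8,1,has); (8,6,has); (12,1,has); (12,9,has); (12,11,has); (13,2,has); (13,9,has); (13,10,has); (14,5,has); (14,10,has); (14,11,has); (15,9,has); (15,10,has); (15,11,has)
step 2: rule r1; match: 0->8, 1->0, 2->1, 3->6; deleted nodes 8; deleted edges (8,0,has); (8,1,has); (8,6,has); added nodes 16, 17, 18, 19, 20, 21, 22; added edges (19,0,has); (19,16,has); (19,18,has); (20,1,has); (20,16,has); (20,17,has); (21,6,has); (21,17,has); (21,18,has); (22,16,has); (22,17,has); (22,18,has); result: nodes: 0:pt, 1:pt, 2:pt, 4:pt, 5:pt, 6:pt, 9:pt, 10:pt, 11:pt, 12:F, 13:F, 14:F, 15:F, 16:pt, 17:pt, 18:pt, 19:F, 20:F, 21:F, 22:F edges: (12,1,has); (12,9,has); (12,11,has); (13,2,has); (13,9,has); (13,10,has); (14,5,has); (14,10,has); (14,11,has); (15,9,has); (15,10,has); (15,11,has); (19,0,has); (19,16,has); (19,18,has); (20,1,has); (20,16,has); (20,17,has); (21,6,has); (21,17,has); (21,18,has); (22,16,has); (22,17,has); (22,18,has)
step 3: rule r1; match: 0->12, 1->1, 2->9, 3->11; deleted nodes 12; deleted edges (12,1,has); (12,9,has); (12,11,has); added nodes 23, 24, 25, 26, 27, 28, 29; added edges (26,1,has); (26,23,has); (26,25,has); (27,9,has); (27,23,has); (27,24,has); (28,11,has); (28,24,has); (28,25,has); (29,23,has); (29,24,has); (29,25,has); result: nodes: 0:pt, 1:pt, 2:pt, 4:pt, 5:pt, 6:pt, 9:pt, 10:pt, 11:pt, 13:F, 14:F, 15:F, 16:pt, 17:pt, 18:pt, 19:F, 20:F, 21:F, 22:F, 23:pt, 24:pt, 25:pt, 26:F, 27:F, 28:F, 29:F edges: (13,2,has); (13,9,has); (13,10,has); (14,5,has); (14,10,has); (14,11,has); (15,9,has); (15,10,has); (15,11,has); (19,0,has); (19,16,has); (19,18,has); (20,1,has); (20,16,has); (20,17,has); (21,6,has); (21,17,has); (21,18,has); (22,16,has); (22,17,has); (22,18,has); (26,1,has); (26,23,has); (26,25,has); (27,9,has); (27,23,has); (27,24,has); (28,11,has); (28,24,has); (28,25,has); (29,23,has); (29,24,has); (29,25,has)
final:
nodes: 0:pt, 1:pt, 2:pt, 4:pt, 5:pt, 6:pt, 9:pt, 10:pt, 11:pt, 13:F, 14:F, 15:F, 16:pt, 17:pt, 18:pt, 19:F, 20:F, 21:F, 22:F, 23:pt, 24:pt, 25:pt, 26:F, 27:F, 28:F, 29:F
edges: (13,2,has); (13,9,has); (13,10,has); (14,5,has); (14,10,has); (14,11,has); (15,9,has); (15,10,has); (15,11,has); (19,0,has); (19,16,has); (19,18,has); (20,1,has); (20,16,has); (20,17,has); (21,6,has); (21,17,has); (21,18,has); (22,16,has); (22,17,has); (22,18,has); (26,1,has); (26,23,has); (26,25,has); (27,9,has); (27,23,has); (27,24,has); (28,11,has); (28,24,has); (28,25,has); (29,23,has); (29,24,has); (29,25,has)


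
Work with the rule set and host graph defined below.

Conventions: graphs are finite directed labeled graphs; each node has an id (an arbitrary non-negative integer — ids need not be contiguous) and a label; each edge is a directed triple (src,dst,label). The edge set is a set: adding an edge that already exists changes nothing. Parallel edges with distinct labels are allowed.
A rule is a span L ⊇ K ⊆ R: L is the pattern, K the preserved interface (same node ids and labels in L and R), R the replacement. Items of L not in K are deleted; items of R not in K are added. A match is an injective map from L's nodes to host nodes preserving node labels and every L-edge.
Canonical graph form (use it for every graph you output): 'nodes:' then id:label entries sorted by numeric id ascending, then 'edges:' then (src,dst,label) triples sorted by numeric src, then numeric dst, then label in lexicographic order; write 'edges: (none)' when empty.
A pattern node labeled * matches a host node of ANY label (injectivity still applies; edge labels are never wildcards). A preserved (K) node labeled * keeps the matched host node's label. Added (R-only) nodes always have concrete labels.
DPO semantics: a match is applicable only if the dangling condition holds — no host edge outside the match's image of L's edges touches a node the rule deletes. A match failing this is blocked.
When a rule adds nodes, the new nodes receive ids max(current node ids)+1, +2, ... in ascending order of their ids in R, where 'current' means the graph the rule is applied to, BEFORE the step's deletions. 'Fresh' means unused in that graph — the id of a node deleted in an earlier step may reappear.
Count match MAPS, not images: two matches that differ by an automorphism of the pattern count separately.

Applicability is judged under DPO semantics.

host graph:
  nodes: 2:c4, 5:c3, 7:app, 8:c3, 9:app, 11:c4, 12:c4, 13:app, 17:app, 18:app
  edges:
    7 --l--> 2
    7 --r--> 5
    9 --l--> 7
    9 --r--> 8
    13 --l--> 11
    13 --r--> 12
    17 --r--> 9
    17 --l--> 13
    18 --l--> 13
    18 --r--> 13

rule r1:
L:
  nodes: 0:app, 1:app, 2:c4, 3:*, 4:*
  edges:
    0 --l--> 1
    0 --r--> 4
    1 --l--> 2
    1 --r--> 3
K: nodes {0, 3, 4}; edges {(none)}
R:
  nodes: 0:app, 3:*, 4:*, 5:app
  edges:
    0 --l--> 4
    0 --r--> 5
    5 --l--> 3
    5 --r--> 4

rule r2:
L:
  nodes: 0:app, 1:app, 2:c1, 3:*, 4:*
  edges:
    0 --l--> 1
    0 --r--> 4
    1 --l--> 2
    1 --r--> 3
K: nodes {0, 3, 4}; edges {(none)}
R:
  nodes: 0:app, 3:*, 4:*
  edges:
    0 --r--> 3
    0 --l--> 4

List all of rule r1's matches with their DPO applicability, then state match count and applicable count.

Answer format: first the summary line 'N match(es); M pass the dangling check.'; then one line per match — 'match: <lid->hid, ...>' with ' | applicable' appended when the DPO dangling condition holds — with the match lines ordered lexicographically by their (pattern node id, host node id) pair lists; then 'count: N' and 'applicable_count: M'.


2 match(es); 1 pass the dangling check.
match: 0->9, 1->7, 2->2, 3->5, 4->8 | applicable
match: 0->17, 1->13, 2->11, 3->12, 4->9
count: 2
applicable_count: 1


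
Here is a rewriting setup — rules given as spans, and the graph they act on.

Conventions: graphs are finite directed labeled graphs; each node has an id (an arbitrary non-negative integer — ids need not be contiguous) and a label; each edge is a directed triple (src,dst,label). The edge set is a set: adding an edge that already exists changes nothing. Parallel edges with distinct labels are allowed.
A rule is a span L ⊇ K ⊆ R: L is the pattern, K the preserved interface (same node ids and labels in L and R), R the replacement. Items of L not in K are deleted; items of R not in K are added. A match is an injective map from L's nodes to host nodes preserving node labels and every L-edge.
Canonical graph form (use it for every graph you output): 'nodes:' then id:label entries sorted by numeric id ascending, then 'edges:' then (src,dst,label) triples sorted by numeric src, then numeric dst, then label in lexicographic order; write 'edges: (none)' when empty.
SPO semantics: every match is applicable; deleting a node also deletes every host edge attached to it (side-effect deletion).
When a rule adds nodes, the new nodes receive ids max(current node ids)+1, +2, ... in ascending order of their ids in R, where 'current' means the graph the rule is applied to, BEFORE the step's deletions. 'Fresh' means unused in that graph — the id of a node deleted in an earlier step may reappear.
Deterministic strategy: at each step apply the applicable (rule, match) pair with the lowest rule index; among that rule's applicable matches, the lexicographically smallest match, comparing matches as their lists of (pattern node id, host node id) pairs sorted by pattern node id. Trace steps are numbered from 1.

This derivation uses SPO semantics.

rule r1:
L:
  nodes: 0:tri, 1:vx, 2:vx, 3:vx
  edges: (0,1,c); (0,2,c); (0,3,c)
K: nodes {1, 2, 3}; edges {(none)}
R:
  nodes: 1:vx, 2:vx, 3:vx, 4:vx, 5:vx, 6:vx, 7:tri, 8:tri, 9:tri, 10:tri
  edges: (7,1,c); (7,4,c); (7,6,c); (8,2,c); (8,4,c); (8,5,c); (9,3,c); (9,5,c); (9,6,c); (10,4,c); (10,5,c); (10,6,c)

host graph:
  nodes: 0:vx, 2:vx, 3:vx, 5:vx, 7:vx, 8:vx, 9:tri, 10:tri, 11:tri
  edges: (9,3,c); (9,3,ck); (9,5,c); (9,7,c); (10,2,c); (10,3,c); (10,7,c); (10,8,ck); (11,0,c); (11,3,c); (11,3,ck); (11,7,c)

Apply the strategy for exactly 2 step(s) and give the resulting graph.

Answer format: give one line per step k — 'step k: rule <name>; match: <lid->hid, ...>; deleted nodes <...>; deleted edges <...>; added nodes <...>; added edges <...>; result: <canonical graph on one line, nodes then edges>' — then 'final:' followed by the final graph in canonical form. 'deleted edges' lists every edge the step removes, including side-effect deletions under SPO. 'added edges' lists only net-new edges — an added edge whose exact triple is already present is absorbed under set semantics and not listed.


step 1: rule r1; match: 0->9, 1->3, 2->5, 3->7; deleted nodes 9; deleted edges (9,3,c); (9,3,ck); (9,5,c); (9,7,c); added nodes 12, 13, 14, 15, 16, 17, 18; added edges (15,3,c); (15,12,c); (15,14,c); (16,5,c); (16,12,c); (16,13,c); (17,7,c); (17,13,c); (17,14,c); (18,12,c); (18,13,c); (18,14,c); result: nodes: 0:vx, 2:vx, 3:vx, 5:vx, 7:vx, 8:vx, 10:tri, 11:tri, 12:vx, 13:vx, 14:vx, 15:tri, 16:tri, 17:tri, 18:tri edges: (10,2,c); (10,3,c); (10,7,c); (10,8,ck); (11,0,c); (11,3,c); (11,3,ck); (11,7,c); (15,3,c); (15,12,c); (15,14,c); (16,5,c); (16,12,c); (16,13,c); (17,7,c); (17,13,c); (17,14,c); (18,12,c); (18,13,c); (18,14,c)
step 2: rule r1; match: 0->10, 1->2, 2->3, 3->7; deleted nodes 10; deleted edges (10,2,c); (10,3,c); (10,7,c); (10,8,ck); added nodes 19, 20, 21, 22, 23, 24, 25; added edges (22,2,c); (22,19,c); (22,21,c); (23,3,c); (23,19,c); (23,20,c); (24,7,c); (24,20,c); (24,21,c); (25,19,c); (25,20,c); (25,21,c); result: nodes: 0:vx, 2:vx, 3:vx, 5:vx, 7:vx, 8:vx, 11:tri, 12:vx, 13:vx, 14:vx, 15:tri, 16:tri, 17:tri, 18:tri, 19:vx, 20:vx, 21:vx, 22:tri, 23:tri, 24:tri, 25:tri edges: (11,0,c); (11,3,c); (11,3,ck); (11,7,c); (15,3,c); (15,12,c); (15,14,c); (16,5,c); (16,12,c); (16,13,c); (17,7,c); (17,13,c); (17,14,c); (18,12,c); (18,13,c); (18,14,c); (22,2,c); (22,19,c); (22,21,c); (23,3,c); (23,19,c); (23,20,c); (24,7,c); (24,20,c); (24,21,c); (25,19,c); (25,20,c); (25,21,c)
final:
nodes: 0:vx, 2:vx, 3:vx, 5:vx, 7:vx, 8:vx, 11:tri, 12:vx, 13:vx, 14:vx, 15:tri, 16:tri, 17:tri, 18:tri, 19:vx, 20:vx, 21:vx, 22:tri, 23:tri, 24:tri, 25:tri
edges: (11,0,c); (11,3,c); (11,3,ck); (11,7,c); (15,3,c); (15,12,c); (15,14,c); (16,5,c); (16,12,c); (16,13,c); (17,7,c); (17,13,c); (17,14,c); (18,12,c); (18,13,c); (18,14,c); (22,2,c); (22,19,c); (22,21,c); (23,3,c); (23,19,c); (23,20,c); (24,7,c); (24,20,c); (24,21,c); (25,19,c); (25,20,c); (25,21,c)


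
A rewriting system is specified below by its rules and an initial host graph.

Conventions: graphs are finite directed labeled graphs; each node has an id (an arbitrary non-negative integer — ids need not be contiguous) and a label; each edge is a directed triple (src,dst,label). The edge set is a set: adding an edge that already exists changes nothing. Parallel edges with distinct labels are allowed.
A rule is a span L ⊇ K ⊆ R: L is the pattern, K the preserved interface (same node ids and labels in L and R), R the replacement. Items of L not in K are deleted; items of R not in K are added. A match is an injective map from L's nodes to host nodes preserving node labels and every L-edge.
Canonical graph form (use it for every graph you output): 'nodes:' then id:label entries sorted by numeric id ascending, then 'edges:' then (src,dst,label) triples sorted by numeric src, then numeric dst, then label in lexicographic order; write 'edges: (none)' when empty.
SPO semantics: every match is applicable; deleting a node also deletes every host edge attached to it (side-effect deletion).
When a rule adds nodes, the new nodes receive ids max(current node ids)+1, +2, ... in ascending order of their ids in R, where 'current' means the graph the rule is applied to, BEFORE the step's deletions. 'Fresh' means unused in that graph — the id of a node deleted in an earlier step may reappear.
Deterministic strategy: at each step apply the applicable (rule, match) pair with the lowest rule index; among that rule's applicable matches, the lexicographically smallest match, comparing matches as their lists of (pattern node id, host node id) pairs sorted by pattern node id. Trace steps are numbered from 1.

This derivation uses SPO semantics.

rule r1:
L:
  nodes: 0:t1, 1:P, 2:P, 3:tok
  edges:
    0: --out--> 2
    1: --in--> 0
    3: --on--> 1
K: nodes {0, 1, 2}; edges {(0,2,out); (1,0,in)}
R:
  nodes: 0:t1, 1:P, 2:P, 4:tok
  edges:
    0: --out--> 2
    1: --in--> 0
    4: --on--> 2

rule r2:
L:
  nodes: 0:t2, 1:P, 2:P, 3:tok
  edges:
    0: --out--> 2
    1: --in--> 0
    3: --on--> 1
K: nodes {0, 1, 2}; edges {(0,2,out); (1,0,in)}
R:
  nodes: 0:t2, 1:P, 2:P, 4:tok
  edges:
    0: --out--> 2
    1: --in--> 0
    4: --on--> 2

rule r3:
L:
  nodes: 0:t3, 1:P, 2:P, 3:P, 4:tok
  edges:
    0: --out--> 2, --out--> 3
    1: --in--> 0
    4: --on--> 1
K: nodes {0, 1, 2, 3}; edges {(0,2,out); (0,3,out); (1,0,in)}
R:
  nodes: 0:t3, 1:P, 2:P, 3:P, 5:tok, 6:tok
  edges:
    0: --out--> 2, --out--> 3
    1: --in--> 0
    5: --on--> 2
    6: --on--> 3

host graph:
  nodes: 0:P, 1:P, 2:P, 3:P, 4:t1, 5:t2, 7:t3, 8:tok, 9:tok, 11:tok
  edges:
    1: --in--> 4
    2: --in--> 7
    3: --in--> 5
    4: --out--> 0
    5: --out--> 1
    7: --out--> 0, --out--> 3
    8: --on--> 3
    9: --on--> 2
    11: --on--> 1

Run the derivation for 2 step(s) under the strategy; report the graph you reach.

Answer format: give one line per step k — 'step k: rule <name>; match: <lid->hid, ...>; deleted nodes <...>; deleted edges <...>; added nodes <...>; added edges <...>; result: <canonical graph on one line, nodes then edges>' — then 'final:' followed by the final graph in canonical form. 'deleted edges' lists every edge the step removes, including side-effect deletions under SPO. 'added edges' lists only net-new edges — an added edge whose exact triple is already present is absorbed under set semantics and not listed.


step 1: rule r1; match: 0->4, 1->1, 2->0, 3->11; deleted nodes 11; deleted edges (11,1,on); added nodes 12; added edges (12,0,on); result: nodes: 0:P, 1:P, 2:P, 3:P, 4:t1, 5:t2, 7:t3, 8:tok, 9:tok, 12:tok edges: (1,4,in); (2,7,in); (3,5,in); (4,0,out); (5,1,out); (7,0,out); (7,3,out); (8,3,on); (9,2,on); (12,0,on)
step 2: rule r2; match: 0->5, 1->3, 2->1, 3->8; deleted nodes 8; deleted edges (8,3,on); added nodes 13; added edges (13,1,on); result: nodes: 0:P, 1:P, 2:P, 3:P, 4:t1, 5:t2, 7:t3, 9:tok, 12:tok, 13:tok edges: (1,4,in); (2,7,in); (3,5,in); (4,0,out); (5,1,out); (7,0,out); (7,3,out); (9,2,on); (12,0,on); (13,1,on)
final:
nodes: 0:P, 1:P, 2:P, 3:P, 4:t1, 5:t2, 7:t3, 9:tok, 12:tok, 13:tok
edges: (1,4,in); (2,7,in); (3,5,in); (4,0,out); (5,1,out); (7,0,out); (7,3,out); (9,2,on); (12,0,on); (13,1,on)


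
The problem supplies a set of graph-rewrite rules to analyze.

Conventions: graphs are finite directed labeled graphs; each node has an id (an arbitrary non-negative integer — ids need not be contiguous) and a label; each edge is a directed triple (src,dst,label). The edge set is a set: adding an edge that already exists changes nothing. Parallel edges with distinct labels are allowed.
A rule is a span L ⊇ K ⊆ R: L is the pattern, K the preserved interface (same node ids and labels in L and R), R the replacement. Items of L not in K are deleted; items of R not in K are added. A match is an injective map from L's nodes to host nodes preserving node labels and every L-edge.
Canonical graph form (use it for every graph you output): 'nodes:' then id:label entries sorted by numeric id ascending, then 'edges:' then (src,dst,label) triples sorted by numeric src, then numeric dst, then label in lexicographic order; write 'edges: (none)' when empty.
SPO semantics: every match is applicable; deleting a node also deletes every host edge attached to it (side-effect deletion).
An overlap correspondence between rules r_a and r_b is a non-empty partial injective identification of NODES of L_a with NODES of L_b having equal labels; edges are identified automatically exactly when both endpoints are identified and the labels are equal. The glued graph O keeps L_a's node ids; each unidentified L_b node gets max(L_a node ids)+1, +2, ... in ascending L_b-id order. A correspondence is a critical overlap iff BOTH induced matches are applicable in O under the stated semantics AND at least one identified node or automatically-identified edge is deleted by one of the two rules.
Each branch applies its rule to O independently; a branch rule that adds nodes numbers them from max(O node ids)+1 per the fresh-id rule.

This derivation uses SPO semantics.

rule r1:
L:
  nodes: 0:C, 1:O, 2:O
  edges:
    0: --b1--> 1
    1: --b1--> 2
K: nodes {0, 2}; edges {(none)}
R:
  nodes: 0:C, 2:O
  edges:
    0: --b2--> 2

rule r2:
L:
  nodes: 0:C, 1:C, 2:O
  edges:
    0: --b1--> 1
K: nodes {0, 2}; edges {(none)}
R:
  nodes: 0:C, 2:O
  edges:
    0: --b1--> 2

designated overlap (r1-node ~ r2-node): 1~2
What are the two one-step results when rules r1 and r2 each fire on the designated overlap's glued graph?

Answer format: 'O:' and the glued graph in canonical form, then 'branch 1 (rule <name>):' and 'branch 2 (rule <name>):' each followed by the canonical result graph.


O:
nodes: 0:C, 1:O, 2:O, 3:C, 4:C
edges: (0,1,b1); (1,2,b1); (3,4,b1)
branch 1 (rule r1):
nodes: 0:C, 2:O, 3:C, 4:C
edges: (0,2,b2); (3,4,b1)
branch 2 (rule r2):
nodes: 0:C, 1:O, 2:O, 3:C
edges: (0,1,b1); (1,2,b1); (3,1,b1)


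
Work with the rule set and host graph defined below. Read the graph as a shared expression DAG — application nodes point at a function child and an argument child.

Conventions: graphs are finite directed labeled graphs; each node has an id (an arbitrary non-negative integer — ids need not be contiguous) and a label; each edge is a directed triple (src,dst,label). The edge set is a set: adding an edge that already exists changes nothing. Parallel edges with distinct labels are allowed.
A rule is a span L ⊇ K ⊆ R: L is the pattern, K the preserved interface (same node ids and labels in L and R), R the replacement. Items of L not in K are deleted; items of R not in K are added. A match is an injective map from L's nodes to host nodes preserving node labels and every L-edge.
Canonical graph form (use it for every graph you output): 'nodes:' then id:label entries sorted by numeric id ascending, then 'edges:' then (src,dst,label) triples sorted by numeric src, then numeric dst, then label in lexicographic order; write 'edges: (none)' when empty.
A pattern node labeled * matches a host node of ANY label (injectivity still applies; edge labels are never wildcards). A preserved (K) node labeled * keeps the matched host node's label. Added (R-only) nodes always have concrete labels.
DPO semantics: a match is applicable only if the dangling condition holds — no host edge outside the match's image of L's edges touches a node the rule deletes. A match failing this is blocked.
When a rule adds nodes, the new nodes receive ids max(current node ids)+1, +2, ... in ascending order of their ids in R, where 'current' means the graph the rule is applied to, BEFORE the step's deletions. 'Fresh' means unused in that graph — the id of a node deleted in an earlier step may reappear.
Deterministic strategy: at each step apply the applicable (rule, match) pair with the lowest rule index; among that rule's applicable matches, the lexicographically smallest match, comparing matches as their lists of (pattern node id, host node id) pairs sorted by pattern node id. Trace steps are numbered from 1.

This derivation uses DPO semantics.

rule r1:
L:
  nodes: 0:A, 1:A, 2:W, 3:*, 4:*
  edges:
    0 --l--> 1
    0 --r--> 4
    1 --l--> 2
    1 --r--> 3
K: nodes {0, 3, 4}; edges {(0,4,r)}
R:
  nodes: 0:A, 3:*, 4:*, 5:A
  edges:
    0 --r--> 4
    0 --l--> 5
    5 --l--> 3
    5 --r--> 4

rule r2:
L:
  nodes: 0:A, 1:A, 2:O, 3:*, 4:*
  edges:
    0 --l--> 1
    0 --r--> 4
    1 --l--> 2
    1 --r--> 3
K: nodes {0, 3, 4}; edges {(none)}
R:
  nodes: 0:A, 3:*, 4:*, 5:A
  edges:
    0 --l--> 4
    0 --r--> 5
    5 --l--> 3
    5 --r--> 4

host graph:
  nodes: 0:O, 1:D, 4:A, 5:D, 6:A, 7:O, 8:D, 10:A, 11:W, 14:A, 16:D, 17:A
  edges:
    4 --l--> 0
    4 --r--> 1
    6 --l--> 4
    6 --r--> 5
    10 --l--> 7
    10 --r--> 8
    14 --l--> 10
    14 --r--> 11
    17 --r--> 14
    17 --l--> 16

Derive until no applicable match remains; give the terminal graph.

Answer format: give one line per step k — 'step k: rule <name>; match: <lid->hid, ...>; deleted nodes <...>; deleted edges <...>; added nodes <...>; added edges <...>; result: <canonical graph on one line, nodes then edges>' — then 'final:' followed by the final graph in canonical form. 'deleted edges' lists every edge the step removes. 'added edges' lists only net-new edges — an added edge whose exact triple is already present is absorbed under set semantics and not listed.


step 1: rule r2; match: 0->6, 1->4, 2->0, 3->1, 4->5; deleted nodes 0, 4; deleted edges (4,0,l); (4,1,r); (6,4,l); (6,5,r); added nodes 18; added edges (6,5,l); (6,18,r); (18,1,l); (18,5,r); result: nodes: 1:D, 5:D, 6:A, 7:O, 8:D, 10:A, 11:W, 14:A, 16:D, 17:A, 18:A edges: (6,5,l); (6,18,r); (10,7,l); (10,8,r); (14,10,l); (14,11,r); (17,14,r); (17,16,l); (18,1,l); (18,5,r)
step 2: rule r2; match: 0->14, 1->10, 2->7, 3->8, 4->11; deleted nodes 7, 10; deleted edges (10,7,l); (10,8,r); (14,10,l); (14,11,r); added nodes 19; added edges (14,11,l); (14,19,r); (19,8,l); (19,11,r); result: nodes: 1:D, 5:D, 6:A, 8:D, 11:W, 14:A, 16:D, 17:A, 18:A, 19:A edges: (6,5,l); (6,18,r); (14,11,l); (14,19,r); (17,14,r); (17,16,l); (18,1,l); (18,5,r); (19,8,l); (19,11,r)
final:
nodes: 1:D, 5:D, 6:A, 8:D, 11:W, 14:A, 16:D, 17:A, 18:A, 19:A
edges: (6,5,l); (6,18,r); (14,11,l); (14,19,r); (17,14,r); (17,16,l); (18,1,l); (18,5,r); (19,8,l); (19,11,r)


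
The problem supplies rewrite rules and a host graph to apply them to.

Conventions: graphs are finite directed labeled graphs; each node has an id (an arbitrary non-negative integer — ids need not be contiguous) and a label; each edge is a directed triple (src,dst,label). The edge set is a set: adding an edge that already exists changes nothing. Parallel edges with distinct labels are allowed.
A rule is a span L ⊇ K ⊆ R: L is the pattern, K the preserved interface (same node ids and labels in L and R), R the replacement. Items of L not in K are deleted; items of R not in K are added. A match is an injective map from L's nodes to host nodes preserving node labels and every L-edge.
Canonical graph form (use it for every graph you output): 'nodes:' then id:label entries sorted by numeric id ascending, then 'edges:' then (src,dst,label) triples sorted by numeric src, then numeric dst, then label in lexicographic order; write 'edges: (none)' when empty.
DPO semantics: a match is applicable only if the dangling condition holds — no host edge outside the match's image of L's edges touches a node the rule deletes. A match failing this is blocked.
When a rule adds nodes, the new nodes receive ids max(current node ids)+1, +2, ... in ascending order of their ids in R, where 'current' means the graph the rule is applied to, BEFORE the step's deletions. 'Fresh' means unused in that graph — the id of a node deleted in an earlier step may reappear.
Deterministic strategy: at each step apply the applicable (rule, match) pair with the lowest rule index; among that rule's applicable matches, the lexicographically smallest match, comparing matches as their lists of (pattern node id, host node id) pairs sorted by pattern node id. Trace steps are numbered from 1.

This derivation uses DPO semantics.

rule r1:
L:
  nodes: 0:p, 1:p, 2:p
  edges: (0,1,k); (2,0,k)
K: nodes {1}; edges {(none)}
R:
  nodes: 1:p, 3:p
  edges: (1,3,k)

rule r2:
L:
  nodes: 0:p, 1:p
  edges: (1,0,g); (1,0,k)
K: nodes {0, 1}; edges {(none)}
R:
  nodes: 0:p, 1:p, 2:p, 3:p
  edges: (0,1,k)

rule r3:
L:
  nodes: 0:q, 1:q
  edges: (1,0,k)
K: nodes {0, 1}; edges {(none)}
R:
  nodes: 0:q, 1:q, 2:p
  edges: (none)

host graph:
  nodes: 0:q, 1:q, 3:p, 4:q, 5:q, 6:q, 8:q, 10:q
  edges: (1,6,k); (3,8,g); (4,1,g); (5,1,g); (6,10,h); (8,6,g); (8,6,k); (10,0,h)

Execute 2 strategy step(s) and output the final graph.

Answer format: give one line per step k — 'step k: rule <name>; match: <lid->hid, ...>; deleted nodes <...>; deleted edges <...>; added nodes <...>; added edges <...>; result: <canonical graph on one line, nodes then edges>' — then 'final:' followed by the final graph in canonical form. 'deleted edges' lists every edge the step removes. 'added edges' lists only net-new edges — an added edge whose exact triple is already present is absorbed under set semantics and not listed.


step 1: rule r3; match: 0->6, 1->1; deleted nodes (none); deleted edges (1,6,k); added nodes 11; added edges (none); result: nodes: 0:q, 1:q, 3:p, 4:q, 5:q, 6:q, 8:q, 10:q, 11:p edges: (3,8,g); (4,1,g); (5,1,g); (6,10,h); (8,6,g); (8,6,k); (10,0,h)
step 2: rule r3; match: 0->6, 1->8; deleted nodes (none); deleted edges (8,6,k); added nodes 12; added edges (none); result: nodes: 0:q, 1:q, 3:p, 4:q, 5:q, 6:q, 8:q, 10:q, 11:p, 12:p edges: (3,8,g); (4,1,g); (5,1,g); (6,10,h); (8,6,g); (10,0,h)
final:
nodes: 0:q, 1:q, 3:p, 4:q, 5:q, 6:q, 8:q, 10:q, 11:p, 12:p
edges: (3,8,g); (4,1,g); (5,1,g); (6,10,h); (8,6,g); (10,0,h)


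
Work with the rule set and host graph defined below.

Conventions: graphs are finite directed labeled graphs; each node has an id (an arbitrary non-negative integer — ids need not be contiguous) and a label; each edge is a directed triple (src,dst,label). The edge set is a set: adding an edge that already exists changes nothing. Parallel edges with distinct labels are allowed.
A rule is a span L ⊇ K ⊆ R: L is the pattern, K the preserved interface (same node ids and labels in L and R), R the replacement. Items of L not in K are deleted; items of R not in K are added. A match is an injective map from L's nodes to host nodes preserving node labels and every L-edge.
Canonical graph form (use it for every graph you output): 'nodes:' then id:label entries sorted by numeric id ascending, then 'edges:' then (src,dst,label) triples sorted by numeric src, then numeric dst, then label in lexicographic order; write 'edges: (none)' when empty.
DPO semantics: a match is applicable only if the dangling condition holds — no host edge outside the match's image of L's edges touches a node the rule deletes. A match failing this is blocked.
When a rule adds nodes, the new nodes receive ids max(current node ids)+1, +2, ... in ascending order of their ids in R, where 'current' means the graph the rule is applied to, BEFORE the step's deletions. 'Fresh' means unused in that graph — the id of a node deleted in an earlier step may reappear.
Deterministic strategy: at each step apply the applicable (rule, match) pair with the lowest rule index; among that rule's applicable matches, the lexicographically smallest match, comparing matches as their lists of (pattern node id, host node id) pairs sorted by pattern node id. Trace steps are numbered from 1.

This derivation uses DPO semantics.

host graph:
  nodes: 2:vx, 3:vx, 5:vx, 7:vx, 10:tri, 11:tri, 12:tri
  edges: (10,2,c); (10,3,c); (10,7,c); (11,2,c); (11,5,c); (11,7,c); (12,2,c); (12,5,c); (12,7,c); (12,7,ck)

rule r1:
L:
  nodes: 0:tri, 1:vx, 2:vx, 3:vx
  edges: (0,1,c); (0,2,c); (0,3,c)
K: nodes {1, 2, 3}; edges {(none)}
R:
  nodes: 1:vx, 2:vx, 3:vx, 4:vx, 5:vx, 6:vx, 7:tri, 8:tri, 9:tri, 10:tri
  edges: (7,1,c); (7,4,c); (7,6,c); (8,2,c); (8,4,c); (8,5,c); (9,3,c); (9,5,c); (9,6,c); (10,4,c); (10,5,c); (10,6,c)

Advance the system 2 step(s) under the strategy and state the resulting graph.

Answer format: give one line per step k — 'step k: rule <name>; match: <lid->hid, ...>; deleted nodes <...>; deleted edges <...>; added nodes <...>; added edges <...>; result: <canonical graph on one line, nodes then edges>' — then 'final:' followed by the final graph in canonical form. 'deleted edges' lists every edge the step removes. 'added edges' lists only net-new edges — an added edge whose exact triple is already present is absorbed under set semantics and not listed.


step 1: rule r1; match: 0->10, 1->2, 2->3, 3->7; deleted nodes 10; deleted edges (10,2,c); (10,3,c); (10,7,c); added nodes 13, 14, 15, 16, 17, 18, 19; added edges (16,2,c); (16,13,c); (16,15,c); (17,3,c); (17,13,c); (17,14,c); (18,7,c); (18,14,c); (18,15,c); (19,13,c); (19,14,c); (19,15,c); result: nodes: 2:vx, 3:vx, 5:vx, 7:vx, 11:tri, 12:tri, 13:vx, 14:vx, 15:vx, 16:tri, 17:tri, 18:tri, 19:tri edges: (11,2,c); (11,5,c); (11,7,c); (12,2,c); (12,5,c); (12,7,c); (12,7,ck); (16,2,c); (16,13,c); (16,15,c); (17,3,c); (17,13,c); (17,14,c); (18,7,c); (18,14,c); (18,15,c); (19,13,c); (19,14,c); (19,15,c)
step 2: rule r1; match: 0->11, 1->2, 2->5, 3->7; deleted nodes 11; deleted edges (11,2,c); (11,5,c); (11,7,c); added nodes 20, 21, 22, 23, 24, 25, 26; added edges (23,2,c); (23,20,c); (23,22,c); (24,5,c); (24,20,c); (24,21,c); (25,7,c); (25,21,c); (25,22,c); (26,20,c); (26,21,c); (26,22,c); result: nodes: 2:vx, 3:vx, 5:vx, 7:vx, 12:tri, 13:vx, 14:vx, 15:vx, 16:tri, 17:tri, 18:tri, 19:tri, 20:vx, 21:vx, 22:vx, 23:tri, 24:tri, 25:tri, 26:tri edges: (12,2,c); (12,5,c); (12,7,c); (12,7,ck); (16,2,c); (16,13,c); (16,15,c); (17,3,c); (17,13,c); (17,14,c); (18,7,c); (18,14,c); (18,15,c); (19,13,c); (19,14,c); (19,15,c); (23,2,c); (23,20,c); (23,22,c); (24,5,c); (24,20,c); (24,21,c); (25,7,c); (25,21,c); (25,22,c); (26,20,c); (26,21,c); (26,22,c)
final:
nodes: 2:vx, 3:vx, 5:vx, 7:vx, 12:tri, 13:vx, 14:vx, 15:vx, 16:tri, 17:tri, 18:tri, 19:tri, 20:vx, 21:vx, 22:vx, 23:tri, 24:tri, 25:tri, 26:tri
edges: (12,2,c); (12,5,c); (12,7,c); (12,7,ck); (16,2,c); (16,13,c); (16,15,c); (17,3,c); (17,13,c); (17,14,c); (18,7,c); (18,14,c); (18,15,c); (19,13,c); (19,14,c); (19,15,c); (23,2,c); (23,20,c); (23,22,c); (24,5,c); (24,20,c); (24,21,c); (25,7,c); (25,21,c); (25,22,c); (26,20,c); (26,21,c); (26,22,c)


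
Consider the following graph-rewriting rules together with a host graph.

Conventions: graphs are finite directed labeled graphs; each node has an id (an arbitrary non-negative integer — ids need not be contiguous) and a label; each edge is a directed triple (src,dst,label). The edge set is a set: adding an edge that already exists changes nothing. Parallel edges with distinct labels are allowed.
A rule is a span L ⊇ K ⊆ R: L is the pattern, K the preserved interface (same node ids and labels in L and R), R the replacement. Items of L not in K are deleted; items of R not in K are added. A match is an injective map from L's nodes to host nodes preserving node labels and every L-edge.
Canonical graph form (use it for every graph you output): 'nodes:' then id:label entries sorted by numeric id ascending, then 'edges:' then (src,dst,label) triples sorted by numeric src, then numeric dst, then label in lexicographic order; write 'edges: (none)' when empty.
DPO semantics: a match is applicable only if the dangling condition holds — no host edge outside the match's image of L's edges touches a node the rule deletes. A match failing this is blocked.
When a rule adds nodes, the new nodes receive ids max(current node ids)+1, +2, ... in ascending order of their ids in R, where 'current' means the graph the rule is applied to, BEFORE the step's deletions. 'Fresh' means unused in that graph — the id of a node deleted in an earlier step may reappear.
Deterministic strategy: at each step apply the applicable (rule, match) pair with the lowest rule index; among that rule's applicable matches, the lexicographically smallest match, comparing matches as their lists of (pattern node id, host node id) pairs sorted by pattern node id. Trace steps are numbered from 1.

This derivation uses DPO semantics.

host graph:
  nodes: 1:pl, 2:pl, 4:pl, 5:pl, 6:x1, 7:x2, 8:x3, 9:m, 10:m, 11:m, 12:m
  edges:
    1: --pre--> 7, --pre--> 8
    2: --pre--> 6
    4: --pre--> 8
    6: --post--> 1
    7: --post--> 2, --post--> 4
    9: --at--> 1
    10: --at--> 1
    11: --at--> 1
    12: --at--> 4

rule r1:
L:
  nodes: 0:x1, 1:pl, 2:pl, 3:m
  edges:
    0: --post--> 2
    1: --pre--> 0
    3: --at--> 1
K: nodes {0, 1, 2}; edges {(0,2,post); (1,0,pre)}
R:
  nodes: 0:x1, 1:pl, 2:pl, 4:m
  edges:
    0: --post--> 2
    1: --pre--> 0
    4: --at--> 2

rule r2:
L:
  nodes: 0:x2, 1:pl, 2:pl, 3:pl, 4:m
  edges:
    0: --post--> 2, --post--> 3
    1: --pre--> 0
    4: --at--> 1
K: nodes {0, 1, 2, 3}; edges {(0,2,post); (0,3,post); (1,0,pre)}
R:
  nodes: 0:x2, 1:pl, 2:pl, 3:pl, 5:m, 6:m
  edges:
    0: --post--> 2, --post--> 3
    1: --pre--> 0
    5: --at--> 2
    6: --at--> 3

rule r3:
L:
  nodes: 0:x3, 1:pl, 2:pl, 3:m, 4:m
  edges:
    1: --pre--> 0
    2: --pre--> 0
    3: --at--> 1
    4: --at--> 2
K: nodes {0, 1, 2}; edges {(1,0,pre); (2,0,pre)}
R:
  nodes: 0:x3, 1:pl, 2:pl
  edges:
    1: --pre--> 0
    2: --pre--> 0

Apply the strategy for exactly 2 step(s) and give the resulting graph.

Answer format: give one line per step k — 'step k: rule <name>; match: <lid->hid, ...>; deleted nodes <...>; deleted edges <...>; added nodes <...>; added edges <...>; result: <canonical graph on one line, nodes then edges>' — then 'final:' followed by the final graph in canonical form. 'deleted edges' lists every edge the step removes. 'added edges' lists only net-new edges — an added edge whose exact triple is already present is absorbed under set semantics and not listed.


step 1: rule r2; match: 0->7, 1->1, 2->2, 3->4, 4->9; deleted nodes 9; deleted edges (9,1,at); added nodes 13, 14; added edges (13,2,at); (14,4,at); result: nodes: 1:pl, 2:pl, 4:pl, 5:pl, 6:x1, 7:x2, 8:x3, 10:m, 11:m, 12:m, 13:m, 14:m edges: (1,7,pre); (1,8,pre); (2,6,pre); (4,8,pre); (6,1,post); (7,2,post); (7,4,post); (10,1,at); (11,1,at); (12,4,at); (13,2,at); (14,4,at)
step 2: rule r1; match: 0->6, 1->2, 2->1, 3->13; deleted nodes 13; deleted edges (13,2,at); added nodes 15; added edges (15,1,at); result: nodes: 1:pl, 2:pl, 4:pl, 5:pl, 6:x1, 7:x2, 8:x3, 10:m, 11:m, 12:m, 14:m, 15:m edges: (1,7,pre); (1,8,pre); (2,6,pre); (4,8,pre); (6,1,post); (7,2,post); (7,4,post); (10,1,at); (11,1,at); (12,4,at); (14,4,at); (15,1,at)
final:
nodes: 1:pl, 2:pl, 4:pl, 5:pl, 6:x1, 7:x2, 8:x3, 10:m, 11:m, 12:m, 14:m, 15:m
edges: (1,7,pre); (1,8,pre); (2,6,pre); (4,8,pre); (6,1,post); (7,2,post); (7,4,post); (10,1,at); (11,1,at); (12,4,at); (14,4,at); (15,1,at)
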